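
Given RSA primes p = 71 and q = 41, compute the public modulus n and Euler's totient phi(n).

Step 1: n = p * q = 71 * 41 = 2911.
Step 2: phi(n) = (p-1)(q-1) = 70 * 40 = 2800.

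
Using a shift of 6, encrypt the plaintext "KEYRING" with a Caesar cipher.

Step 1: For each letter, shift forward by 6 positions (mod 26).
  K (position 10) -> position (10+6) mod 26 = 16 -> Q
  E (position 4) -> position (4+6) mod 26 = 10 -> K
  Y (position 24) -> position (24+6) mod 26 = 4 -> E
  R (position 17) -> position (17+6) mod 26 = 23 -> X
  I (position 8) -> position (8+6) mod 26 = 14 -> O
  N (position 13) -> position (13+6) mod 26 = 19 -> T
  G (position 6) -> position (6+6) mod 26 = 12 -> M
Result: QKEXOTM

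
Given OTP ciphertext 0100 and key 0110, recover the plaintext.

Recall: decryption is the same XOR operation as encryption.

Step 1: XOR ciphertext with key:
  Ciphertext: 0100
  Key:        0110
  XOR:        0010
Step 2: Plaintext = 0010 = 2 in decimal.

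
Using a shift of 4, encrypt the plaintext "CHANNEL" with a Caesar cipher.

Step 1: For each letter, shift forward by 4 positions (mod 26).
  C (position 2) -> position (2+4) mod 26 = 6 -> G
  H (position 7) -> position (7+4) mod 26 = 11 -> L
  A (position 0) -> position (0+4) mod 26 = 4 -> E
  N (position 13) -> position (13+4) mod 26 = 17 -> R
  N (position 13) -> position (13+4) mod 26 = 17 -> R
  E (position 4) -> position (4+4) mod 26 = 8 -> I
  L (position 11) -> position (11+4) mod 26 = 15 -> P
Result: GLERRIP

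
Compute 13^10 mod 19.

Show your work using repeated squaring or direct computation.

Step 1: Compute 13^10 mod 19 step by step, reducing modulo 19 at each step.
  13^1 mod 19 = 13
  13^2 mod 19 = (13 * 13) mod 19 = 17
  13^3 mod 19 = (17 * 13) mod 19 = 12
  13^4 mod 19 = (12 * 13) mod 19 = 4
  13^5 mod 19 = (4 * 13) mod 19 = 14
  13^6 mod 19 = (14 * 13) mod 19 = 11
  13^7 mod 19 = (11 * 13) mod 19 = 10
  13^8 mod 19 = (10 * 13) mod 19 = 16
  13^9 mod 19 = (16 * 13) mod 19 = 18
  13^10 mod 19 = (18 * 13) mod 19 = 6
Step 2: Result = 6.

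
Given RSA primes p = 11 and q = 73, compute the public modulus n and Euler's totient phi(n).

Step 1: n = p * q = 11 * 73 = 803.
Step 2: phi(n) = (p-1)(q-1) = 10 * 72 = 720.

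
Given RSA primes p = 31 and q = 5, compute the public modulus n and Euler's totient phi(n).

Step 1: n = p * q = 31 * 5 = 155.
Step 2: phi(n) = (p-1)(q-1) = 30 * 4 = 120.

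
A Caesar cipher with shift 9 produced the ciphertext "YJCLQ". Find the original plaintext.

Step 1: Reverse the shift by subtracting 9 from each letter position.
  Y (position 24) -> position (24-9) mod 26 = 15 -> P
  J (position 9) -> position (9-9) mod 26 = 0 -> A
  C (position 2) -> position (2-9) mod 26 = 19 -> T
  L (position 11) -> position (11-9) mod 26 = 2 -> C
  Q (position 16) -> position (16-9) mod 26 = 7 -> H
Decrypted message: PATCH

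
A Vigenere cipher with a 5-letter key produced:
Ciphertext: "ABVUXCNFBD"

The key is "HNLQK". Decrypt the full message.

Step 1: Key 'HNLQK' has length 5. Extended key: HNLQKHNLQK
Step 2: Decrypt each position:
  A(0) - H(7) = 19 = T
  B(1) - N(13) = 14 = O
  V(21) - L(11) = 10 = K
  U(20) - Q(16) = 4 = E
  X(23) - K(10) = 13 = N
  C(2) - H(7) = 21 = V
  N(13) - N(13) = 0 = A
  F(5) - L(11) = 20 = U
  B(1) - Q(16) = 11 = L
  D(3) - K(10) = 19 = T
Plaintext: TOKENVAULT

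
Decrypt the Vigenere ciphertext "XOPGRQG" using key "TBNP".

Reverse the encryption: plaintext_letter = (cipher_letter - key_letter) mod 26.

Step 1: Extend key: TBNPTBN
Step 2: Decrypt each letter (c - k) mod 26:
  X(23) - T(19) = (23-19) mod 26 = 4 = E
  O(14) - B(1) = (14-1) mod 26 = 13 = N
  P(15) - N(13) = (15-13) mod 26 = 2 = C
  G(6) - P(15) = (6-15) mod 26 = 17 = R
  R(17) - T(19) = (17-19) mod 26 = 24 = Y
  Q(16) - B(1) = (16-1) mod 26 = 15 = P
  G(6) - N(13) = (6-13) mod 26 = 19 = T
Plaintext: ENCRYPT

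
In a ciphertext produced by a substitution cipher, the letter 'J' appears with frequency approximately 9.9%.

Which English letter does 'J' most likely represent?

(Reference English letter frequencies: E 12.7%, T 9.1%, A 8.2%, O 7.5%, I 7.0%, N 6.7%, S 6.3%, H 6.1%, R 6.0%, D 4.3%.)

Step 1: The observed frequency is 9.9%.
Step 2: Compare with English frequencies:
  E: 12.7% (difference: 2.8%)
  T: 9.1% (difference: 0.8%) <-- closest
  A: 8.2% (difference: 1.7%)
  O: 7.5% (difference: 2.4%)
  I: 7.0% (difference: 2.9%)
  N: 6.7% (difference: 3.2%)
  S: 6.3% (difference: 3.6%)
  H: 6.1% (difference: 3.8%)
  R: 6.0% (difference: 3.9%)
  D: 4.3% (difference: 5.6%)
Step 3: 'J' most likely represents 'T' (frequency 9.1%).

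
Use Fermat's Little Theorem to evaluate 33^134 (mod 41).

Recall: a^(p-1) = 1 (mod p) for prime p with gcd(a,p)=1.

Step 1: Since 41 is prime, by Fermat's Little Theorem: 33^40 = 1 (mod 41).
Step 2: Reduce exponent: 134 mod 40 = 14.
Step 3: So 33^134 = 33^14 (mod 41).
Step 4: 33^14 mod 41 = 4.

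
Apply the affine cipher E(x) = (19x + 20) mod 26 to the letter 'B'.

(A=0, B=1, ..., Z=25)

Step 1: Convert 'B' to number: x = 1.
Step 2: E(1) = (19 * 1 + 20) mod 26 = 39 mod 26 = 13.
Step 3: Convert 13 back to letter: N.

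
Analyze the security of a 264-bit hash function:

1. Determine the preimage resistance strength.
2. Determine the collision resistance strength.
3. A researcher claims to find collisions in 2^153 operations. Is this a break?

Step 1: Preimage resistance requires brute-force of 2^264 operations.
Step 2: Collision resistance (birthday bound) = 2^(264/2) = 2^132.
Step 3: The claimed attack costs 2^153 operations.
Step 4: Since 2^153 >= 2^132, the claimed attack is no faster than the generic birthday attack, so this does not break collision resistance.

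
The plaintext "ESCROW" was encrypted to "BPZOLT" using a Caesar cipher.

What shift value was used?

Step 1: Compare first letters: E (position 4) -> B (position 1).
Step 2: Shift = (1 - 4) mod 26 = 23.
The shift value is 23.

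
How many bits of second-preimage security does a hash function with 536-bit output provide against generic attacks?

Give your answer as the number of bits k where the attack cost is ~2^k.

Step 1: The hash has a 536-bit output.
Step 2: Second-preimage resistance means: given a specific input x, it should be infeasible to find a different y with h(y) = h(x).
With a 536-bit output, a generic search for a second preimage costs about 2^536 evaluations (each trial matches the fixed target with probability 2^-536).
Step 3: Security level = 536 bits.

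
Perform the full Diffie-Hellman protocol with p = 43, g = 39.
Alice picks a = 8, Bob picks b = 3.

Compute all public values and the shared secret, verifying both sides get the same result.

Step 1: A = g^a mod p = 39^8 mod 43 = 4.
Step 2: B = g^b mod p = 39^3 mod 43 = 22.
Step 3: Alice computes s = B^a mod p = 22^8 mod 43 = 21.
Step 4: Bob computes s = A^b mod p = 4^3 mod 43 = 21.
Both sides agree: shared secret = 21.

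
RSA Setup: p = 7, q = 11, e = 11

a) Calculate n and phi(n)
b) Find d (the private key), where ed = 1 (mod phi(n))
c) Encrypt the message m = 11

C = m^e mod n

Step 1: n = 7 * 11 = 77.
Step 2: phi(n) = (7-1)(11-1) = 6 * 10 = 60.
Step 3: Find d = 11^(-1) mod 60 = 11.
  Verify: 11 * 11 = 121 = 1 (mod 60).
Step 4: C = 11^11 mod 77 = 44.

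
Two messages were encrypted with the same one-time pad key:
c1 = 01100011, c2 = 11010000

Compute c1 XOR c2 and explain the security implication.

Step 1: c1 XOR c2 = (m1 XOR k) XOR (m2 XOR k).
Step 2: By XOR associativity/commutativity: = m1 XOR m2 XOR k XOR k = m1 XOR m2.
Step 3: 01100011 XOR 11010000 = 10110011 = 179.
Step 4: The key cancels out! An attacker learns m1 XOR m2 = 179, revealing the relationship between plaintexts.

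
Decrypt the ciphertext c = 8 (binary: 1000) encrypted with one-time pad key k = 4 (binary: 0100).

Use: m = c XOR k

Step 1: XOR ciphertext with key:
  Ciphertext: 1000
  Key:        0100
  XOR:        1100
Step 2: Plaintext = 1100 = 12 in decimal.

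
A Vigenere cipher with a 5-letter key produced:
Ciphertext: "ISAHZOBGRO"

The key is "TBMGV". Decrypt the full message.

Step 1: Key 'TBMGV' has length 5. Extended key: TBMGVTBMGV
Step 2: Decrypt each position:
  I(8) - T(19) = 15 = P
  S(18) - B(1) = 17 = R
  A(0) - M(12) = 14 = O
  H(7) - G(6) = 1 = B
  Z(25) - V(21) = 4 = E
  O(14) - T(19) = 21 = V
  B(1) - B(1) = 0 = A
  G(6) - M(12) = 20 = U
  R(17) - G(6) = 11 = L
  O(14) - V(21) = 19 = T
Plaintext: PROBEVAULT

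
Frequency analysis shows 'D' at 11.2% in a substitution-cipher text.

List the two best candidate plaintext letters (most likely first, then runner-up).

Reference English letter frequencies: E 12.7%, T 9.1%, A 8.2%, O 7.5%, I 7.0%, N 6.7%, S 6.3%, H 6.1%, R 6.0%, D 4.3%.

Step 1: Observed frequency of 'D' is 11.2%.
Step 2: Compute distances to each reference frequency and sort:
  E (12.7%): difference = 1.5% <-- BEST
  T (9.1%): difference = 2.1% <-- RUNNER-UP
  A (8.2%): difference = 3.0%
  O (7.5%): difference = 3.7%
  I (7.0%): difference = 4.2%
Step 3: Most likely is 'E' (12.7%, diff 1.5%); second most likely is 'T' (9.1%, diff 2.1%).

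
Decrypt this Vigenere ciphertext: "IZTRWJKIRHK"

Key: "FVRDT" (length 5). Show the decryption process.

Step 1: Key 'FVRDT' has length 5. Extended key: FVRDTFVRDTF
Step 2: Decrypt each position:
  I(8) - F(5) = 3 = D
  Z(25) - V(21) = 4 = E
  T(19) - R(17) = 2 = C
  R(17) - D(3) = 14 = O
  W(22) - T(19) = 3 = D
  J(9) - F(5) = 4 = E
  K(10) - V(21) = 15 = P
  I(8) - R(17) = 17 = R
  R(17) - D(3) = 14 = O
  H(7) - T(19) = 14 = O
  K(10) - F(5) = 5 = F
Plaintext: DECODEPROOF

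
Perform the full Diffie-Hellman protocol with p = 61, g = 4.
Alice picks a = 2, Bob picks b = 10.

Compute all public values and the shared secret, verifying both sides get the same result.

Step 1: A = g^a mod p = 4^2 mod 61 = 16.
Step 2: B = g^b mod p = 4^10 mod 61 = 47.
Step 3: Alice computes s = B^a mod p = 47^2 mod 61 = 13.
Step 4: Bob computes s = A^b mod p = 16^10 mod 61 = 13.
Both sides agree: shared secret = 13.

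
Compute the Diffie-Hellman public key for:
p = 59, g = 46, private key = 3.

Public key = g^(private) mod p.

Step 1: A = g^a mod p = 46^3 mod 59.
  46^1 mod 59 = 46
  46^2 mod 59 = (46 * 46) mod 59 = 51
  46^3 mod 59 = (51 * 46) mod 59 = 45
Result: A = 45.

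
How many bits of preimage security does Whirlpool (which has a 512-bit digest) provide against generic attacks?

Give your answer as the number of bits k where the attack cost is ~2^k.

Step 1: The hash has a 512-bit output.
Step 2: Preimage resistance means: given a digest h(x), it should be infeasible to find any input that hashes to it.
With a 512-bit output there are 2^512 possible digests, so a generic brute-force preimage search costs about 2^512 evaluations.
Step 3: Security level = 512 bits.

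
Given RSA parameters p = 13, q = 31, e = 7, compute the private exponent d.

Step 1: n = 13 * 31 = 403.
Step 2: phi(n) = 12 * 30 = 360.
Step 3: Find d such that 7 * d = 1 (mod 360).
Step 4: d = 7^(-1) mod 360 = 103.
Verification: 7 * 103 = 721 = 2 * 360 + 1.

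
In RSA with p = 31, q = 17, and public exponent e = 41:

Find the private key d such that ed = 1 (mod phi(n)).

Step 1: n = 31 * 17 = 527.
Step 2: phi(n) = 30 * 16 = 480.
Step 3: Find d such that 41 * d = 1 (mod 480).
Step 4: d = 41^(-1) mod 480 = 281.
Verification: 41 * 281 = 11521 = 24 * 480 + 1.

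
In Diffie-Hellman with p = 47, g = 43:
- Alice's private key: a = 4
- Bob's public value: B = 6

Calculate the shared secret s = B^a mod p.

Step 1: s = B^a mod p = 6^4 mod 47.
  6^1 mod 47 = 6
  6^2 mod 47 = (6 * 6) mod 47 = 36
  6^3 mod 47 = (36 * 6) mod 47 = 28
  6^4 mod 47 = (28 * 6) mod 47 = 27
Result: shared secret = 27.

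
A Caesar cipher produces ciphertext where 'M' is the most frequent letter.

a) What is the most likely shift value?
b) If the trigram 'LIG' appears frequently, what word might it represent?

Step 1: In English, 'E' is the most frequent letter (12.7%).
Step 2: The most frequent ciphertext letter is 'M' (position 12).
Step 3: Shift = (12 - 4) mod 26 = 8.
Step 4: Decrypt 'LIG' by shifting back 8:
  L -> D
  I -> A
  G -> Y
Step 5: 'LIG' decrypts to 'DAY'.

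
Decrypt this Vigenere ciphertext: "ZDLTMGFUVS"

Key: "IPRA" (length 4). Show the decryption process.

Step 1: Key 'IPRA' has length 4. Extended key: IPRAIPRAIP
Step 2: Decrypt each position:
  Z(25) - I(8) = 17 = R
  D(3) - P(15) = 14 = O
  L(11) - R(17) = 20 = U
  T(19) - A(0) = 19 = T
  M(12) - I(8) = 4 = E
  G(6) - P(15) = 17 = R
  F(5) - R(17) = 14 = O
  U(20) - A(0) = 20 = U
  V(21) - I(8) = 13 = N
  S(18) - P(15) = 3 = D
Plaintext: ROUTEROUND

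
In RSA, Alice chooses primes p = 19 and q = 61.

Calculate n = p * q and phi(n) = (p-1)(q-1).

Step 1: n = p * q = 19 * 61 = 1159.
Step 2: phi(n) = (p-1)(q-1) = 18 * 60 = 1080.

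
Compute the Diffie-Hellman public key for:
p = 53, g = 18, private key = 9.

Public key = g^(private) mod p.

Step 1: A = g^a mod p = 18^9 mod 53.
  18^1 mod 53 = 18
  18^2 mod 53 = (18 * 18) mod 53 = 6
  18^3 mod 53 = (6 * 18) mod 53 = 2
  18^4 mod 53 = (2 * 18) mod 53 = 36
  18^5 mod 53 = (36 * 18) mod 53 = 12
  18^6 mod 53 = (12 * 18) mod 53 = 4
  18^7 mod 53 = (4 * 18) mod 53 = 19
  18^8 mod 53 = (19 * 18) mod 53 = 24
  18^9 mod 53 = (24 * 18) mod 53 = 8
Result: A = 8.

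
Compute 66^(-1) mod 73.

Step 1: We need x such that 66 * x = 1 (mod 73).
Step 2: Using the extended Euclidean algorithm or trial:
  66 * 52 = 3432 = 47 * 73 + 1.
Step 3: Since 3432 mod 73 = 1, the inverse is x = 52.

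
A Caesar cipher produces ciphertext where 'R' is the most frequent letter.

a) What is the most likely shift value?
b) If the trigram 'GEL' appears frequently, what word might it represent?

Step 1: In English, 'E' is the most frequent letter (12.7%).
Step 2: The most frequent ciphertext letter is 'R' (position 17).
Step 3: Shift = (17 - 4) mod 26 = 13.
Step 4: Decrypt 'GEL' by shifting back 13:
  G -> T
  E -> R
  L -> Y
Step 5: 'GEL' decrypts to 'TRY'.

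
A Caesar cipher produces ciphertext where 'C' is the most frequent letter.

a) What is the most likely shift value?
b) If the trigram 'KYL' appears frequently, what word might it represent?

Step 1: In English, 'E' is the most frequent letter (12.7%).
Step 2: The most frequent ciphertext letter is 'C' (position 2).
Step 3: Shift = (2 - 4) mod 26 = 24.
Step 4: Decrypt 'KYL' by shifting back 24:
  K -> M
  Y -> A
  L -> N
Step 5: 'KYL' decrypts to 'MAN'.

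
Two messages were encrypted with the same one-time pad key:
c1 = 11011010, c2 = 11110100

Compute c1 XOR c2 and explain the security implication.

Step 1: c1 XOR c2 = (m1 XOR k) XOR (m2 XOR k).
Step 2: By XOR associativity/commutativity: = m1 XOR m2 XOR k XOR k = m1 XOR m2.
Step 3: 11011010 XOR 11110100 = 00101110 = 46.
Step 4: The key cancels out! An attacker learns m1 XOR m2 = 46, revealing the relationship between plaintexts.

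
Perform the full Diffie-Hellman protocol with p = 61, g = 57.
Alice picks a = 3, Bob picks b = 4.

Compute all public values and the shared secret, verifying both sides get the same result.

Step 1: A = g^a mod p = 57^3 mod 61 = 58.
Step 2: B = g^b mod p = 57^4 mod 61 = 12.
Step 3: Alice computes s = B^a mod p = 12^3 mod 61 = 20.
Step 4: Bob computes s = A^b mod p = 58^4 mod 61 = 20.
Both sides agree: shared secret = 20.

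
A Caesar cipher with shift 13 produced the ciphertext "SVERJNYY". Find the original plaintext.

Step 1: Reverse the shift by subtracting 13 from each letter position.
  S (position 18) -> position (18-13) mod 26 = 5 -> F
  V (position 21) -> position (21-13) mod 26 = 8 -> I
  E (position 4) -> position (4-13) mod 26 = 17 -> R
  R (position 17) -> position (17-13) mod 26 = 4 -> E
  J (position 9) -> position (9-13) mod 26 = 22 -> W
  N (position 13) -> position (13-13) mod 26 = 0 -> A
  Y (position 24) -> position (24-13) mod 26 = 11 -> L
  Y (position 24) -> position (24-13) mod 26 = 11 -> L
Decrypted message: FIREWALL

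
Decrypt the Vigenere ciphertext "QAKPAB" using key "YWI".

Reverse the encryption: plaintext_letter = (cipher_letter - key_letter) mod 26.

Step 1: Extend key: YWIYWI
Step 2: Decrypt each letter (c - k) mod 26:
  Q(16) - Y(24) = (16-24) mod 26 = 18 = S
  A(0) - W(22) = (0-22) mod 26 = 4 = E
  K(10) - I(8) = (10-8) mod 26 = 2 = C
  P(15) - Y(24) = (15-24) mod 26 = 17 = R
  A(0) - W(22) = (0-22) mod 26 = 4 = E
  B(1) - I(8) = (1-8) mod 26 = 19 = T
Plaintext: SECRET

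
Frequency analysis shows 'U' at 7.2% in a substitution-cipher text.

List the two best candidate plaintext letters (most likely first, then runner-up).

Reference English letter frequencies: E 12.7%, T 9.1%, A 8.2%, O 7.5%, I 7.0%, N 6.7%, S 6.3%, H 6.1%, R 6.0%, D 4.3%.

Step 1: Observed frequency of 'U' is 7.2%.
Step 2: Compute distances to each reference frequency and sort:
  I (7.0%): difference = 0.2% <-- BEST
  O (7.5%): difference = 0.3% <-- RUNNER-UP
  N (6.7%): difference = 0.5%
  S (6.3%): difference = 0.9%
  A (8.2%): difference = 1.0%
Step 3: Most likely is 'I' (7.0%, diff 0.2%); second most likely is 'O' (7.5%, diff 0.3%).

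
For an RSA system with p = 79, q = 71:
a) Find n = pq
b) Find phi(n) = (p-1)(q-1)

Step 1: n = p * q = 79 * 71 = 5609.
Step 2: phi(n) = (p-1)(q-1) = 78 * 70 = 5460.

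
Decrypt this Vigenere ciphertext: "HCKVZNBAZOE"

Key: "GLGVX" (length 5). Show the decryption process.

Step 1: Key 'GLGVX' has length 5. Extended key: GLGVXGLGVXG
Step 2: Decrypt each position:
  H(7) - G(6) = 1 = B
  C(2) - L(11) = 17 = R
  K(10) - G(6) = 4 = E
  V(21) - V(21) = 0 = A
  Z(25) - X(23) = 2 = C
  N(13) - G(6) = 7 = H
  B(1) - L(11) = 16 = Q
  A(0) - G(6) = 20 = U
  Z(25) - V(21) = 4 = E
  O(14) - X(23) = 17 = R
  E(4) - G(6) = 24 = Y
Plaintext: BREACHQUERY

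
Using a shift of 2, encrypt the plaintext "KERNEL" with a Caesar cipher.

Step 1: For each letter, shift forward by 2 positions (mod 26).
  K (position 10) -> position (10+2) mod 26 = 12 -> M
  E (position 4) -> position (4+2) mod 26 = 6 -> G
  R (position 17) -> position (17+2) mod 26 = 19 -> T
  N (position 13) -> position (13+2) mod 26 = 15 -> P
  E (position 4) -> position (4+2) mod 26 = 6 -> G
  L (position 11) -> position (11+2) mod 26 = 13 -> N
Result: MGTPGN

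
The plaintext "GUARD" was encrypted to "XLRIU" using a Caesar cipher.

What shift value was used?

Step 1: Compare first letters: G (position 6) -> X (position 23).
Step 2: Shift = (23 - 6) mod 26 = 17.
The shift value is 17.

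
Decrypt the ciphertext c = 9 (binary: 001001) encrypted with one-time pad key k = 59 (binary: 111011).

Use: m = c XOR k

Step 1: XOR ciphertext with key:
  Ciphertext: 001001
  Key:        111011
  XOR:        110010
Step 2: Plaintext = 110010 = 50 in decimal.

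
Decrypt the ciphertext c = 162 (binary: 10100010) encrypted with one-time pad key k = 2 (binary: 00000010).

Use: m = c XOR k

Step 1: XOR ciphertext with key:
  Ciphertext: 10100010
  Key:        00000010
  XOR:        10100000
Step 2: Plaintext = 10100000 = 160 in decimal.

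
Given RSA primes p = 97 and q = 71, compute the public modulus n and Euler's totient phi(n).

Step 1: n = p * q = 97 * 71 = 6887.
Step 2: phi(n) = (p-1)(q-1) = 96 * 70 = 6720.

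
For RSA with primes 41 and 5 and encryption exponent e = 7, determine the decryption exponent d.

Step 1: n = 41 * 5 = 205.
Step 2: phi(n) = 40 * 4 = 160.
Step 3: Find d such that 7 * d = 1 (mod 160).
Step 4: d = 7^(-1) mod 160 = 23.
Verification: 7 * 23 = 161 = 1 * 160 + 1.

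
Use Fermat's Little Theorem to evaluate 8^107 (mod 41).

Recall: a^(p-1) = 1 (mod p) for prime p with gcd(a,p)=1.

Step 1: Since 41 is prime, by Fermat's Little Theorem: 8^40 = 1 (mod 41).
Step 2: Reduce exponent: 107 mod 40 = 27.
Step 3: So 8^107 = 8^27 (mod 41).
Step 4: 8^27 mod 41 = 2.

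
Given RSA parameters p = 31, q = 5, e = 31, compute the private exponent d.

Step 1: n = 31 * 5 = 155.
Step 2: phi(n) = 30 * 4 = 120.
Step 3: Find d such that 31 * d = 1 (mod 120).
Step 4: d = 31^(-1) mod 120 = 31.
Verification: 31 * 31 = 961 = 8 * 120 + 1.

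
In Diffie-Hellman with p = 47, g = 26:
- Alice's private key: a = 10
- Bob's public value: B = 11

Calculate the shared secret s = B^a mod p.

Step 1: s = B^a mod p = 11^10 mod 47.
  11^1 mod 47 = 11
  11^2 mod 47 = (11 * 11) mod 47 = 27
  11^3 mod 47 = (27 * 11) mod 47 = 15
  11^4 mod 47 = (15 * 11) mod 47 = 24
  11^5 mod 47 = (24 * 11) mod 47 = 29
  11^6 mod 47 = (29 * 11) mod 47 = 37
  11^7 mod 47 = (37 * 11) mod 47 = 31
  11^8 mod 47 = (31 * 11) mod 47 = 12
  11^9 mod 47 = (12 * 11) mod 47 = 38
  11^10 mod 47 = (38 * 11) mod 47 = 42
Result: shared secret = 42.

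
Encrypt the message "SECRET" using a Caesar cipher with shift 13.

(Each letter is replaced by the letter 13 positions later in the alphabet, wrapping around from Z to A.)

Step 1: For each letter, shift forward by 13 positions (mod 26).
  S (position 18) -> position (18+13) mod 26 = 5 -> F
  E (position 4) -> position (4+13) mod 26 = 17 -> R
  C (position 2) -> position (2+13) mod 26 = 15 -> P
  R (position 17) -> position (17+13) mod 26 = 4 -> E
  E (position 4) -> position (4+13) mod 26 = 17 -> R
  T (position 19) -> position (19+13) mod 26 = 6 -> G
Result: FRPERG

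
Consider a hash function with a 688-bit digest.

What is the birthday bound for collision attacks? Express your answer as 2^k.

Step 1: The birthday paradox gives collision probability ~50% after sqrt(2^n) = 2^(n/2) hashes.
Step 2: For 688-bit output: 2^(688/2) = 2^344.
Step 3: Approximately 2^344 hash computations needed.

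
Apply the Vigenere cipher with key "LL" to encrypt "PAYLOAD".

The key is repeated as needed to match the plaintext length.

Step 1: Repeat key to match plaintext length:
  Plaintext: PAYLOAD
  Key:       LLLLLLL
Step 2: Encrypt each letter:
  P(15) + L(11) = (15+11) mod 26 = 0 = A
  A(0) + L(11) = (0+11) mod 26 = 11 = L
  Y(24) + L(11) = (24+11) mod 26 = 9 = J
  L(11) + L(11) = (11+11) mod 26 = 22 = W
  O(14) + L(11) = (14+11) mod 26 = 25 = Z
  A(0) + L(11) = (0+11) mod 26 = 11 = L
  D(3) + L(11) = (3+11) mod 26 = 14 = O
Ciphertext: ALJWZLO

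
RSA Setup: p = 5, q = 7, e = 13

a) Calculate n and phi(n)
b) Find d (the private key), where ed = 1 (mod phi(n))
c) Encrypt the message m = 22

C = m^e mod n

Step 1: n = 5 * 7 = 35.
Step 2: phi(n) = (5-1)(7-1) = 4 * 6 = 24.
Step 3: Find d = 13^(-1) mod 24 = 13.
  Verify: 13 * 13 = 169 = 1 (mod 24).
Step 4: C = 22^13 mod 35 = 22.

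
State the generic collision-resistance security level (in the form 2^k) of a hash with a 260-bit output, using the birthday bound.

Step 1: The birthday paradox gives collision probability ~50% after sqrt(2^n) = 2^(n/2) hashes.
Step 2: For 260-bit output: 2^(260/2) = 2^130.
Step 3: Approximately 2^130 hash computations needed.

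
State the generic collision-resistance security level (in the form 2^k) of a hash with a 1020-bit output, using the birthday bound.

Step 1: The birthday paradox gives collision probability ~50% after sqrt(2^n) = 2^(n/2) hashes.
Step 2: For 1020-bit output: 2^(1020/2) = 2^510.
Step 3: Approximately 2^510 hash computations needed.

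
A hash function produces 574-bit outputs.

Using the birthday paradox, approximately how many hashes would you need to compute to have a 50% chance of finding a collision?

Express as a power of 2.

Step 1: The birthday paradox gives collision probability ~50% after sqrt(2^n) = 2^(n/2) hashes.
Step 2: For 574-bit output: 2^(574/2) = 2^287.
Step 3: Approximately 2^287 hash computations needed.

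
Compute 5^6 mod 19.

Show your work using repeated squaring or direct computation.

Step 1: Compute 5^6 mod 19 step by step, reducing modulo 19 at each step.
  5^1 mod 19 = 5
  5^2 mod 19 = (5 * 5) mod 19 = 6
  5^3 mod 19 = (6 * 5) mod 19 = 11
  5^4 mod 19 = (11 * 5) mod 19 = 17
  5^5 mod 19 = (17 * 5) mod 19 = 9
  5^6 mod 19 = (9 * 5) mod 19 = 7
Step 2: Result = 7.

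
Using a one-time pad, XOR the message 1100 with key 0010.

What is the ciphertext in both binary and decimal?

Step 1: Write out the XOR operation bit by bit:
  Message: 1100
  Key:     0010
  XOR:     1110
Step 2: Convert to decimal: 1110 = 14.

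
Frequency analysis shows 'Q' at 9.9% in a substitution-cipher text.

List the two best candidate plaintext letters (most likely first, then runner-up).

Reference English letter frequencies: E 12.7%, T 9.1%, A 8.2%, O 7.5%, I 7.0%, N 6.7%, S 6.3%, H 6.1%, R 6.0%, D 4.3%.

Step 1: Observed frequency of 'Q' is 9.9%.
Step 2: Compute distances to each reference frequency and sort:
  T (9.1%): difference = 0.8% <-- BEST
  A (8.2%): difference = 1.7% <-- RUNNER-UP
  O (7.5%): difference = 2.4%
  E (12.7%): difference = 2.8%
  I (7.0%): difference = 2.9%
Step 3: Most likely is 'T' (9.1%, diff 0.8%); second most likely is 'A' (8.2%, diff 1.7%).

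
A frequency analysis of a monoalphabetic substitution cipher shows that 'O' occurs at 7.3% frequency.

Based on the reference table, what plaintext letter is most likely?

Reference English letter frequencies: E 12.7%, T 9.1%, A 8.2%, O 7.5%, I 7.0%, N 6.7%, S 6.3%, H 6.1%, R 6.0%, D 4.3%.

Step 1: The observed frequency is 7.3%.
Step 2: Compare with English frequencies:
  E: 12.7% (difference: 5.4%)
  T: 9.1% (difference: 1.8%)
  A: 8.2% (difference: 0.9%)
  O: 7.5% (difference: 0.2%) <-- closest
  I: 7.0% (difference: 0.3%)
  N: 6.7% (difference: 0.6%)
  S: 6.3% (difference: 1.0%)
  H: 6.1% (difference: 1.2%)
  R: 6.0% (difference: 1.3%)
  D: 4.3% (difference: 3.0%)
Step 3: 'O' most likely represents 'O' (frequency 7.5%).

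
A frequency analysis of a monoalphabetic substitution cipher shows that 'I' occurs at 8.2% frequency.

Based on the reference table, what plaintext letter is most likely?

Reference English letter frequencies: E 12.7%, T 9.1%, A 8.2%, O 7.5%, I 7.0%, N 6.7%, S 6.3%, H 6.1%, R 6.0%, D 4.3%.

Step 1: The observed frequency is 8.2%.
Step 2: Compare with English frequencies:
  E: 12.7% (difference: 4.5%)
  T: 9.1% (difference: 0.9%)
  A: 8.2% (difference: 0.0%) <-- closest
  O: 7.5% (difference: 0.7%)
  I: 7.0% (difference: 1.2%)
  N: 6.7% (difference: 1.5%)
  S: 6.3% (difference: 1.9%)
  H: 6.1% (difference: 2.1%)
  R: 6.0% (difference: 2.2%)
  D: 4.3% (difference: 3.9%)
Step 3: 'I' most likely represents 'A' (frequency 8.2%).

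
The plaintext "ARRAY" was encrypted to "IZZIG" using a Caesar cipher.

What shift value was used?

Step 1: Compare first letters: A (position 0) -> I (position 8).
Step 2: Shift = (8 - 0) mod 26 = 8.
The shift value is 8.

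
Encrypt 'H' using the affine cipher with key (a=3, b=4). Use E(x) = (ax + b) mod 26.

Step 1: Convert 'H' to number: x = 7.
Step 2: E(7) = (3 * 7 + 4) mod 26 = 25 mod 26 = 25.
Step 3: Convert 25 back to letter: Z.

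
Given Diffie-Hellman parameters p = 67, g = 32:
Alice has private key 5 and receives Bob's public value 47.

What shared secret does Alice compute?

Step 1: s = B^a mod p = 47^5 mod 67.
  47^1 mod 67 = 47
  47^2 mod 67 = (47 * 47) mod 67 = 65
  47^3 mod 67 = (65 * 47) mod 67 = 40
  47^4 mod 67 = (40 * 47) mod 67 = 4
  47^5 mod 67 = (4 * 47) mod 67 = 54
Result: shared secret = 54.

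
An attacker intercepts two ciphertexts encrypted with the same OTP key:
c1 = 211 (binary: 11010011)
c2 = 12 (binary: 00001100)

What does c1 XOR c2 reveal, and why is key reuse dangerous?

Step 1: c1 XOR c2 = (m1 XOR k) XOR (m2 XOR k).
Step 2: By XOR associativity/commutativity: = m1 XOR m2 XOR k XOR k = m1 XOR m2.
Step 3: 11010011 XOR 00001100 = 11011111 = 223.
Step 4: The key cancels out! An attacker learns m1 XOR m2 = 223, revealing the relationship between plaintexts.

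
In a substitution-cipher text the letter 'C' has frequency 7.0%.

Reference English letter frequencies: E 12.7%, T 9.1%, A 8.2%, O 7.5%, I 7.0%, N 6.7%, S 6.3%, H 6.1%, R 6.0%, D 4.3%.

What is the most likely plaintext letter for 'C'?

Step 1: The observed frequency is 7.0%.
Step 2: Compare with English frequencies:
  E: 12.7% (difference: 5.7%)
  T: 9.1% (difference: 2.1%)
  A: 8.2% (difference: 1.2%)
  O: 7.5% (difference: 0.5%)
  I: 7.0% (difference: 0.0%) <-- closest
  N: 6.7% (difference: 0.3%)
  S: 6.3% (difference: 0.7%)
  H: 6.1% (difference: 0.9%)
  R: 6.0% (difference: 1.0%)
  D: 4.3% (difference: 2.7%)
Step 3: 'C' most likely represents 'I' (frequency 7.0%).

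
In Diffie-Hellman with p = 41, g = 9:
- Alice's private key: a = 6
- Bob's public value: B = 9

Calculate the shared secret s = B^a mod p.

Step 1: s = B^a mod p = 9^6 mod 41.
  9^1 mod 41 = 9
  9^2 mod 41 = (9 * 9) mod 41 = 40
  9^3 mod 41 = (40 * 9) mod 41 = 32
  9^4 mod 41 = (32 * 9) mod 41 = 1
  9^5 mod 41 = (1 * 9) mod 41 = 9
  9^6 mod 41 = (9 * 9) mod 41 = 40
Result: shared secret = 40.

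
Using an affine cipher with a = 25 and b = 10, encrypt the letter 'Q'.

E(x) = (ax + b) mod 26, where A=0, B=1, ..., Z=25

Step 1: Convert 'Q' to number: x = 16.
Step 2: E(16) = (25 * 16 + 10) mod 26 = 410 mod 26 = 20.
Step 3: Convert 20 back to letter: U.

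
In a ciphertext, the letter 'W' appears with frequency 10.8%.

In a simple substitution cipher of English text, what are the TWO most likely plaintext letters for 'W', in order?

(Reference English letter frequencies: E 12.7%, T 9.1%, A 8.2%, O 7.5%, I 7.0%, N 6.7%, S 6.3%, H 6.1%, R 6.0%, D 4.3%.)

Step 1: Observed frequency of 'W' is 10.8%.
Step 2: Compute distances to each reference frequency and sort:
  T (9.1%): difference = 1.7% <-- BEST
  E (12.7%): difference = 1.9% <-- RUNNER-UP
  A (8.2%): difference = 2.6%
  O (7.5%): difference = 3.3%
  I (7.0%): difference = 3.8%
Step 3: Most likely is 'T' (9.1%, diff 1.7%); second most likely is 'E' (12.7%, diff 1.9%).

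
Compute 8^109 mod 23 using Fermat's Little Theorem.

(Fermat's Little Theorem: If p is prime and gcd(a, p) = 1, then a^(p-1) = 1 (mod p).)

Step 1: Since 23 is prime, by Fermat's Little Theorem: 8^22 = 1 (mod 23).
Step 2: Reduce exponent: 109 mod 22 = 21.
Step 3: So 8^109 = 8^21 (mod 23).
Step 4: 8^21 mod 23 = 3.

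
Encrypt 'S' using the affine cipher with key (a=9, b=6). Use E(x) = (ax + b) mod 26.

Step 1: Convert 'S' to number: x = 18.
Step 2: E(18) = (9 * 18 + 6) mod 26 = 168 mod 26 = 12.
Step 3: Convert 12 back to letter: M.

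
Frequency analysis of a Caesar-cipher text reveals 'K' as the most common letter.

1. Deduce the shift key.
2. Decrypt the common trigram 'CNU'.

Step 1: In English, 'E' is the most frequent letter (12.7%).
Step 2: The most frequent ciphertext letter is 'K' (position 10).
Step 3: Shift = (10 - 4) mod 26 = 6.
Step 4: Decrypt 'CNU' by shifting back 6:
  C -> W
  N -> H
  U -> O
Step 5: 'CNU' decrypts to 'WHO'.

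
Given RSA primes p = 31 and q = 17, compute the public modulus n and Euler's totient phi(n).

Step 1: n = p * q = 31 * 17 = 527.
Step 2: phi(n) = (p-1)(q-1) = 30 * 16 = 480.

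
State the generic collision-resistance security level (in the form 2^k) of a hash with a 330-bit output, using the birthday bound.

Step 1: The birthday paradox gives collision probability ~50% after sqrt(2^n) = 2^(n/2) hashes.
Step 2: For 330-bit output: 2^(330/2) = 2^165.
Step 3: Approximately 2^165 hash computations needed.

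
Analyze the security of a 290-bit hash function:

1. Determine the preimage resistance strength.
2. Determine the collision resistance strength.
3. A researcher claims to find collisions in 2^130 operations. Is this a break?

Step 1: Preimage resistance requires brute-force of 2^290 operations.
Step 2: Collision resistance (birthday bound) = 2^(290/2) = 2^145.
Step 3: The claimed attack costs 2^130 operations.
Step 4: Since 2^130 < 2^145, the claimed attack beats the generic birthday bound, so collision resistance is broken.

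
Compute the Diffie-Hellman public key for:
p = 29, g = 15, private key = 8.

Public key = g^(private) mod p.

Step 1: A = g^a mod p = 15^8 mod 29.
  15^1 mod 29 = 15
  15^2 mod 29 = (15 * 15) mod 29 = 22
  15^3 mod 29 = (22 * 15) mod 29 = 11
  15^4 mod 29 = (11 * 15) mod 29 = 20
  15^5 mod 29 = (20 * 15) mod 29 = 10
  15^6 mod 29 = (10 * 15) mod 29 = 5
  15^7 mod 29 = (5 * 15) mod 29 = 17
  15^8 mod 29 = (17 * 15) mod 29 = 23
Result: A = 23.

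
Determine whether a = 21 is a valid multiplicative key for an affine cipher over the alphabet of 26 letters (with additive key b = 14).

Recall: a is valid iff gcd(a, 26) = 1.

Step 1: Compute gcd(21, 26).
Step 2: gcd(21, 26) = 1.
Since gcd = 1, 21 is coprime with 26, so it is a valid key.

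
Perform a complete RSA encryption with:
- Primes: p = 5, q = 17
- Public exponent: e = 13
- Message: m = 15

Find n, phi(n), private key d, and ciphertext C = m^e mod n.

Step 1: n = 5 * 17 = 85.
Step 2: phi(n) = (5-1)(17-1) = 4 * 16 = 64.
Step 3: Find d = 13^(-1) mod 64 = 5.
  Verify: 13 * 5 = 65 = 1 (mod 64).
Step 4: C = 15^13 mod 85 = 70.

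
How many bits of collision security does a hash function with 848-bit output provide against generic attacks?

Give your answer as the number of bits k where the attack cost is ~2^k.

Step 1: The hash has a 848-bit output.
Step 2: Collision resistance means it should be infeasible to find any x != y with h(x) = h(y).
By the birthday bound, a generic collision search succeeds after about sqrt(2^848) = 2^(848/2) = 2^424 evaluations.
Step 3: Security level = 424 bits.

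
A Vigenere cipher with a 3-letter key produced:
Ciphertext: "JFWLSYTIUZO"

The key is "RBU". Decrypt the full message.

Step 1: Key 'RBU' has length 3. Extended key: RBURBURBURB
Step 2: Decrypt each position:
  J(9) - R(17) = 18 = S
  F(5) - B(1) = 4 = E
  W(22) - U(20) = 2 = C
  L(11) - R(17) = 20 = U
  S(18) - B(1) = 17 = R
  Y(24) - U(20) = 4 = E
  T(19) - R(17) = 2 = C
  I(8) - B(1) = 7 = H
  U(20) - U(20) = 0 = A
  Z(25) - R(17) = 8 = I
  O(14) - B(1) = 13 = N
Plaintext: SECURECHAIN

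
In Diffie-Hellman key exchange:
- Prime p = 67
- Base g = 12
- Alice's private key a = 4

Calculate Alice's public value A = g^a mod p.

Step 1: A = g^a mod p = 12^4 mod 67.
  12^1 mod 67 = 12
  12^2 mod 67 = (12 * 12) mod 67 = 10
  12^3 mod 67 = (10 * 12) mod 67 = 53
  12^4 mod 67 = (53 * 12) mod 67 = 33
Result: A = 33.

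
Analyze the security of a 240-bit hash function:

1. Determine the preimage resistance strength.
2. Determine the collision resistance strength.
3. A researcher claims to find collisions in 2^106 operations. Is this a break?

Step 1: Preimage resistance requires brute-force of 2^240 operations.
Step 2: Collision resistance (birthday bound) = 2^(240/2) = 2^120.
Step 3: The claimed attack costs 2^106 operations.
Step 4: Since 2^106 < 2^120, the claimed attack beats the generic birthday bound, so collision resistance is broken.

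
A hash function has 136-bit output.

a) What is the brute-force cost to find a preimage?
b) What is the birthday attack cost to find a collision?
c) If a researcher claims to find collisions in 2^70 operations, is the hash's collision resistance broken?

Step 1: Preimage resistance requires brute-force of 2^136 operations.
Step 2: Collision resistance (birthday bound) = 2^(136/2) = 2^68.
Step 3: The claimed attack costs 2^70 operations.
Step 4: Since 2^70 >= 2^68, the claimed attack is no faster than the generic birthday attack, so this does not break collision resistance.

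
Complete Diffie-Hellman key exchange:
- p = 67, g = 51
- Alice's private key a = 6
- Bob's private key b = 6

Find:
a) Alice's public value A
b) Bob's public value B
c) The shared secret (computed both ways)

Step 1: A = g^a mod p = 51^6 mod 67 = 14.
Step 2: B = g^b mod p = 51^6 mod 67 = 14.
Step 3: Alice computes s = B^a mod p = 14^6 mod 67 = 9.
Step 4: Bob computes s = A^b mod p = 14^6 mod 67 = 9.
Both sides agree: shared secret = 9.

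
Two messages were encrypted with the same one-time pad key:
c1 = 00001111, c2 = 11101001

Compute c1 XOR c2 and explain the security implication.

Step 1: c1 XOR c2 = (m1 XOR k) XOR (m2 XOR k).
Step 2: By XOR associativity/commutativity: = m1 XOR m2 XOR k XOR k = m1 XOR m2.
Step 3: 00001111 XOR 11101001 = 11100110 = 230.
Step 4: The key cancels out! An attacker learns m1 XOR m2 = 230, revealing the relationship between plaintexts.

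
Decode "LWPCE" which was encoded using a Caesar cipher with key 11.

Step 1: Reverse the shift by subtracting 11 from each letter position.
  L (position 11) -> position (11-11) mod 26 = 0 -> A
  W (position 22) -> position (22-11) mod 26 = 11 -> L
  P (position 15) -> position (15-11) mod 26 = 4 -> E
  C (position 2) -> position (2-11) mod 26 = 17 -> R
  E (position 4) -> position (4-11) mod 26 = 19 -> T
Decrypted message: ALERT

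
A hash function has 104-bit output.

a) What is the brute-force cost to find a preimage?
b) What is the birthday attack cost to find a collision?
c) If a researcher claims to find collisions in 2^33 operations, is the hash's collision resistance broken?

Step 1: Preimage resistance requires brute-force of 2^104 operations.
Step 2: Collision resistance (birthday bound) = 2^(104/2) = 2^52.
Step 3: The claimed attack costs 2^33 operations.
Step 4: Since 2^33 < 2^52, the claimed attack beats the generic birthday bound, so collision resistance is broken.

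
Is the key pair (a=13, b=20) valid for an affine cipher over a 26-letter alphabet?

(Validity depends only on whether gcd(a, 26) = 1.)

Step 1: Compute gcd(13, 26).
Step 2: gcd(13, 26) = 13.
Since gcd = 13 != 1, 13 shares a common factor with 26, so it cannot be used.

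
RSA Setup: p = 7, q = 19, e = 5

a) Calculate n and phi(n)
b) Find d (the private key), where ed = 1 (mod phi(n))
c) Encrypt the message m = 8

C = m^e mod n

Step 1: n = 7 * 19 = 133.
Step 2: phi(n) = (7-1)(19-1) = 6 * 18 = 108.
Step 3: Find d = 5^(-1) mod 108 = 65.
  Verify: 5 * 65 = 325 = 1 (mod 108).
Step 4: C = 8^5 mod 133 = 50.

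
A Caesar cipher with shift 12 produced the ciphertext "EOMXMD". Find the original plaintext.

Step 1: Reverse the shift by subtracting 12 from each letter position.
  E (position 4) -> position (4-12) mod 26 = 18 -> S
  O (position 14) -> position (14-12) mod 26 = 2 -> C
  M (position 12) -> position (12-12) mod 26 = 0 -> A
  X (position 23) -> position (23-12) mod 26 = 11 -> L
  M (position 12) -> position (12-12) mod 26 = 0 -> A
  D (position 3) -> position (3-12) mod 26 = 17 -> R
Decrypted message: SCALAR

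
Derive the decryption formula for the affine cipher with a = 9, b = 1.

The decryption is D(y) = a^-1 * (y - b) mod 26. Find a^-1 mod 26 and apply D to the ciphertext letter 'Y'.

Step 1: Find a^-1, the modular inverse of 9 mod 26.
Step 2: We need 9 * a^-1 = 1 (mod 26).
Step 3: 9 * 3 = 27 = 1 * 26 + 1, so a^-1 = 3.
Step 4: D(y) = 3(y - 1) mod 26.
Step 5: Apply to 'Y' (y = 24): D(24) = 3 * (24 - 1) mod 26 = 3 * 23 mod 26 = 17 -> 'R'.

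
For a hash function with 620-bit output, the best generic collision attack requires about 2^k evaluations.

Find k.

Step 1: The hash has a 620-bit output.
Step 2: Collision resistance means it should be infeasible to find any x != y with h(x) = h(y).
By the birthday bound, a generic collision search succeeds after about sqrt(2^620) = 2^(620/2) = 2^310 evaluations.
Step 3: Security level = 310 bits.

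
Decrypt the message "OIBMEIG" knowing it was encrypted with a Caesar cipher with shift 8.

Step 1: Reverse the shift by subtracting 8 from each letter position.
  O (position 14) -> position (14-8) mod 26 = 6 -> G
  I (position 8) -> position (8-8) mod 26 = 0 -> A
  B (position 1) -> position (1-8) mod 26 = 19 -> T
  M (position 12) -> position (12-8) mod 26 = 4 -> E
  E (position 4) -> position (4-8) mod 26 = 22 -> W
  I (position 8) -> position (8-8) mod 26 = 0 -> A
  G (position 6) -> position (6-8) mod 26 = 24 -> Y
Decrypted message: GATEWAY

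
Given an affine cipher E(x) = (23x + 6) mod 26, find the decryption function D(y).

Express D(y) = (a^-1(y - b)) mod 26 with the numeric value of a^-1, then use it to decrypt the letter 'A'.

Step 1: Find a^-1, the modular inverse of 23 mod 26.
Step 2: We need 23 * a^-1 = 1 (mod 26).
Step 3: 23 * 17 = 391 = 15 * 26 + 1, so a^-1 = 17.
Step 4: D(y) = 17(y - 6) mod 26.
Step 5: Apply to 'A' (y = 0): D(0) = 17 * (0 - 6) mod 26 = 17 * -6 mod 26 = 2 -> 'C'.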